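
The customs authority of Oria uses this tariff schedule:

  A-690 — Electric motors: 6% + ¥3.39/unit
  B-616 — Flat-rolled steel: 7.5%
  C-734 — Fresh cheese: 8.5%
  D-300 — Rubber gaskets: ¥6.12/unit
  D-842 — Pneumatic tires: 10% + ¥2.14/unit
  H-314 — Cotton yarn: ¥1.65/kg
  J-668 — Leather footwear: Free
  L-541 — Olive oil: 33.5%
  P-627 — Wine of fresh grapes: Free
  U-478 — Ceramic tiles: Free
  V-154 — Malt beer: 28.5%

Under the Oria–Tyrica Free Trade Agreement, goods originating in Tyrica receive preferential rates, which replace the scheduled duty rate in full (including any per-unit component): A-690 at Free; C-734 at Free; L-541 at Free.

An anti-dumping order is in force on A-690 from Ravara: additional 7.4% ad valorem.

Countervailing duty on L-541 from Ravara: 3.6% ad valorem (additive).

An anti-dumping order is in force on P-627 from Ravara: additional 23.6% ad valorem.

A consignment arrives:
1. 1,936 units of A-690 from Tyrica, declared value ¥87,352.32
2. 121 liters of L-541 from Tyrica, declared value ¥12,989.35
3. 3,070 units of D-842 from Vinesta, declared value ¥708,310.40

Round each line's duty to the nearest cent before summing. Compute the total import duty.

¥77,400.84

Line 1 (A-690, Tyrica, 1,936 units, ¥87,352.32):
Base rate for A-690 is 6% + ¥3.39/unit.
Origin Tyrica qualifies under the Oria–Tyrica agreement and A-690 is covered: preferential rate Free applies instead.
The additional-duty order on A-690 targets Ravara, not Tyrica; it does not apply.
Duty = ¥87,352.32 × 0% = ¥0.00.
Line 2 (L-541, Tyrica, 121 liters, ¥12,989.35):
Base rate for L-541 is 33.5%.
Origin Tyrica qualifies under the Oria–Tyrica agreement and L-541 is covered: preferential rate Free applies instead.
The additional-duty order on L-541 targets Ravara, not Tyrica; it does not apply.
Duty = ¥12,989.35 × 0% = ¥0.00.
Line 3 (D-842, Vinesta, 3,070 units, ¥708,310.40):
Base rate for D-842 is 10% + ¥2.14/unit.
Duty = ¥708,310.40 × 10% + 3,070 × ¥2.14 = ¥77,400.84.
Total = ¥0.00 + ¥0.00 + ¥77,400.84 = ¥77,400.84.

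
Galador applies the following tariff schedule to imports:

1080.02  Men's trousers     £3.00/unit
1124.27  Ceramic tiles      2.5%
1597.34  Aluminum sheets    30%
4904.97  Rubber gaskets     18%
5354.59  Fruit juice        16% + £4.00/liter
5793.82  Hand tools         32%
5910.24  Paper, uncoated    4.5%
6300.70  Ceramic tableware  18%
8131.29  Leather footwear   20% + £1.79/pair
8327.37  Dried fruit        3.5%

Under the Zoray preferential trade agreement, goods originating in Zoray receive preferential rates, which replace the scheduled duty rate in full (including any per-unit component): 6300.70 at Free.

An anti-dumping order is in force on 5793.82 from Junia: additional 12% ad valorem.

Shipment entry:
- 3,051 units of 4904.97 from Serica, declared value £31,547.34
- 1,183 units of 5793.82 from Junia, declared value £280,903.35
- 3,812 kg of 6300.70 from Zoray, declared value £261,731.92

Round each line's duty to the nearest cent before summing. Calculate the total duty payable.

Line 1 (4904.97, Serica, 3,051 units, £31,547.34):
Base rate for 4904.97 is 18%.
Duty = £31,547.34 × 18% = £5,678.52.
Line 2 (5793.82, Junia, 1,183 units, £280,903.35):
Base rate for 5793.82 is 32%.
Additional duty on 5793.82 from Junia: +12%. Applied ad valorem rate: 32% + 12% = 44%.
Duty = £280,903.35 × 44% = £123,597.47.
Line 3 (6300.70, Zoray, 3,812 kg, £261,731.92):
Base rate for 6300.70 is 18%.
Origin Zoray qualifies under the Galador–Zoray agreement and 6300.70 is covered: preferential rate Free applies instead.
Duty = £261,731.92 × 0% = £0.00.
Total = £5,678.52 + £123,597.47 + £0.00 = £129,275.99.

£129,275.99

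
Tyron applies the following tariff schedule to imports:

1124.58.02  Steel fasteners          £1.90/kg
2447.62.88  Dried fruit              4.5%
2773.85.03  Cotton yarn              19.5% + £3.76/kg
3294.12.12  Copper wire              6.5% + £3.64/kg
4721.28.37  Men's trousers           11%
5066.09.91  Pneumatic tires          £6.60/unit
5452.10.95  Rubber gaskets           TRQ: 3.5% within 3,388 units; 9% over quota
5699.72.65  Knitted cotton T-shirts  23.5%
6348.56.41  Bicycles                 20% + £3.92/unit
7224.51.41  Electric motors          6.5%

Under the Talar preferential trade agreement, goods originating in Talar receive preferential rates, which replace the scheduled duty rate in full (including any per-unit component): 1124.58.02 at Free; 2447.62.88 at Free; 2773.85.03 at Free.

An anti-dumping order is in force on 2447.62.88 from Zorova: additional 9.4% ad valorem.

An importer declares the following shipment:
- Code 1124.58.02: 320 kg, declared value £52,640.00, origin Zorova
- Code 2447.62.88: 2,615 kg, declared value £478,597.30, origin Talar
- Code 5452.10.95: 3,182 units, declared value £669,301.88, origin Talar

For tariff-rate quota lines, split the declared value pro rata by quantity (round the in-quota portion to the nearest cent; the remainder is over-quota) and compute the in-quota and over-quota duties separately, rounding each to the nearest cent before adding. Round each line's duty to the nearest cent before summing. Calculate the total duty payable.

Line 1 (1124.58.02, Zorova, 320 kg, £52,640.00):
Base rate for 1124.58.02 is £1.90/kg.
1124.58.02 has an FTA preferential rate, but origin Zorova is not Talar; base rate stands.
Duty = 320 × £1.90 = £608.00.
Line 2 (2447.62.88, Talar, 2,615 kg, £478,597.30):
Base rate for 2447.62.88 is 4.5%.
Origin Talar qualifies under the Tyron–Talar agreement and 2447.62.88 is covered: preferential rate Free applies instead.
The additional-duty order on 2447.62.88 targets Zorova, not Talar; it does not apply.
Duty = £478,597.30 × 0% = £0.00.
Line 3 (5452.10.95, Talar, 3,182 units, £669,301.88):
Code 5452.10.95 is under a tariff-rate quota (threshold 3,388 units). Quantity 3,182 units is within the quota, so the in-quota rate 3.5% applies to the full value.
Duty = £669,301.88 × 3.5% = £23,425.57.
Total = £608.00 + £0.00 + £23,425.57 = £24,033.57.

£24,033.57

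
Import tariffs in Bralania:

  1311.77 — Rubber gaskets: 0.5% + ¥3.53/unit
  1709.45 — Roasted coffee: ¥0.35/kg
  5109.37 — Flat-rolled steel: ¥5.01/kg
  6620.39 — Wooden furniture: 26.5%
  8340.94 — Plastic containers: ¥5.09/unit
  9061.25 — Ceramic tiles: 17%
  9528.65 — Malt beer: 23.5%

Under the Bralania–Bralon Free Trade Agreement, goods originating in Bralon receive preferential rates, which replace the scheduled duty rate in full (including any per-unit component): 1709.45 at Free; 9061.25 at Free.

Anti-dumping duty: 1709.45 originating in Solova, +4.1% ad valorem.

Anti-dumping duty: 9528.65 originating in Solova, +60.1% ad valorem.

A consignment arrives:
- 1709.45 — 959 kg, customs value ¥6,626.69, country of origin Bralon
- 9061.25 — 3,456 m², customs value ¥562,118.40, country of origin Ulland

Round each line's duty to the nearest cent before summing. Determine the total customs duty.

¥95,560.13

Line 1 (1709.45, Bralon, 959 kg, ¥6,626.69):
Base rate for 1709.45 is ¥0.35/kg.
Origin Bralon qualifies under the Bralania–Bralon agreement and 1709.45 is covered: preferential rate Free applies instead.
The additional-duty order on 1709.45 targets Solova, not Bralon; it does not apply.
Duty = ¥6,626.69 × 0% = ¥0.00.
Line 2 (9061.25, Ulland, 3,456 m², ¥562,118.40):
Base rate for 9061.25 is 17%.
9061.25 has an FTA preferential rate, but origin Ulland is not Bralon; base rate stands.
Duty = ¥562,118.40 × 17% = ¥95,560.13.
Total = ¥0.00 + ¥95,560.13 = ¥95,560.13.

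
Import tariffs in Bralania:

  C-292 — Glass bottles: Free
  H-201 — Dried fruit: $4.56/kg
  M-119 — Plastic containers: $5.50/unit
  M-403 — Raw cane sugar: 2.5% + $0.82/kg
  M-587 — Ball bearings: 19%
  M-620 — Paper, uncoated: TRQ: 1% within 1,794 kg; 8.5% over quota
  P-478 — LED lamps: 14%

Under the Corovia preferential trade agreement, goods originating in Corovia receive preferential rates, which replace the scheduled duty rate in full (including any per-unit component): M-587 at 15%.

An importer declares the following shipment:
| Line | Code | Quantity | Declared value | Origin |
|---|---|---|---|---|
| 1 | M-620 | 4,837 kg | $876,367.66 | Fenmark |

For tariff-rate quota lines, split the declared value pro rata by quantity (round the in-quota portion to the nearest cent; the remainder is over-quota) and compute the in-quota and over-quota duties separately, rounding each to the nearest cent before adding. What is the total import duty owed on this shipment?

Line 1 (M-620, Fenmark, 4,837 kg, $876,367.66):
Code M-620 is under a tariff-rate quota (threshold 1,794 kg). In-quota: 1,794 kg at 1%; over-quota: 3,043 kg at 8.5%.
Pro-rata value split: in-quota = $876,367.66 × 1,794/4,837 = $325,036.92; over-quota = $876,367.66 − $325,036.92 = $551,330.74.
In-quota duty = $325,036.92 × 1% = $3,250.37. Over-quota duty = $551,330.74 × 8.5% = $46,863.11.
Line duty = $3,250.37 + $46,863.11 = $50,113.48.

$50,113.48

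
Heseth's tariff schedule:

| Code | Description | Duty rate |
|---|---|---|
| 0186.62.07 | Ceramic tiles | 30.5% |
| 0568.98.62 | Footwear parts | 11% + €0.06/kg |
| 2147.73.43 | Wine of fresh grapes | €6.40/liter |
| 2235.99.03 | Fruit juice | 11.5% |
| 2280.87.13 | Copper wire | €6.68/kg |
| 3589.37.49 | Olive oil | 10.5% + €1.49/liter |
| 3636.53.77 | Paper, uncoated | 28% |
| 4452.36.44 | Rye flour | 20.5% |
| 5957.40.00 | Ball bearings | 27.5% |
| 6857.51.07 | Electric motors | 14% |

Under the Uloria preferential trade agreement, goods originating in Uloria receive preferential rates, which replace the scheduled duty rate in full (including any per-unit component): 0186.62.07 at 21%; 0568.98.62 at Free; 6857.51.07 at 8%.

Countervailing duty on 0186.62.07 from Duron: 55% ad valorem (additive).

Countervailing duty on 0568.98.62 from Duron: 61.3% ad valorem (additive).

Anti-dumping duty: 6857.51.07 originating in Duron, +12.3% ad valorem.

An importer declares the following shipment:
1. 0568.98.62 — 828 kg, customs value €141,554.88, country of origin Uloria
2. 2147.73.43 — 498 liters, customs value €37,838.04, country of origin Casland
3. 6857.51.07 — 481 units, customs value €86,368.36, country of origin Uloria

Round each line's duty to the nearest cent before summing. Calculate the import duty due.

€10,096.67

Line 1 (0568.98.62, Uloria, 828 kg, €141,554.88):
Base rate for 0568.98.62 is 11% + €0.06/kg.
Origin Uloria qualifies under the Heseth–Uloria agreement and 0568.98.62 is covered: preferential rate Free applies instead.
The additional-duty order on 0568.98.62 targets Duron, not Uloria; it does not apply.
Duty = €141,554.88 × 0% = €0.00.
Line 2 (2147.73.43, Casland, 498 liters, €37,838.04):
Base rate for 2147.73.43 is €6.40/liter.
Duty = 498 × €6.40 = €3,187.20.
Line 3 (6857.51.07, Uloria, 481 units, €86,368.36):
Base rate for 6857.51.07 is 14%.
Origin Uloria qualifies under the Heseth–Uloria agreement and 6857.51.07 is covered: preferential rate 8% applies instead.
The additional-duty order on 6857.51.07 targets Duron, not Uloria; it does not apply.
Duty = €86,368.36 × 8% = €6,909.47.
Total = €0.00 + €3,187.20 + €6,909.47 = €10,096.67.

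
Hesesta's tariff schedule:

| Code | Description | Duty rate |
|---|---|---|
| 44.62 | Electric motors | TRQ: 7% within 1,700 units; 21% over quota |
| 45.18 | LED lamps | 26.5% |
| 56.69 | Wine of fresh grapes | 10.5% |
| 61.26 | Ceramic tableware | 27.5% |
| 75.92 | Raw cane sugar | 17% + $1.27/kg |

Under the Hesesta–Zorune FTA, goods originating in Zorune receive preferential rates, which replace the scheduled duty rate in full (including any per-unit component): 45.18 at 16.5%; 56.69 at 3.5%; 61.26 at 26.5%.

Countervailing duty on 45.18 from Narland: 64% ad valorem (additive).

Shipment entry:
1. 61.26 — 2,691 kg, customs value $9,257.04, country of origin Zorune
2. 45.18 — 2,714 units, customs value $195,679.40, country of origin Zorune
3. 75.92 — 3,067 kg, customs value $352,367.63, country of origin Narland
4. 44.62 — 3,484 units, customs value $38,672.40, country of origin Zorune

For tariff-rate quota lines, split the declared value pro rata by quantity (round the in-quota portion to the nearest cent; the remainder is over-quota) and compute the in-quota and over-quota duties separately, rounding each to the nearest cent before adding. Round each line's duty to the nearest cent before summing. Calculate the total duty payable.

Line 1 (61.26, Zorune, 2,691 kg, $9,257.04):
Base rate for 61.26 is 27.5%.
Origin Zorune qualifies under the Hesesta–Zorune agreement and 61.26 is covered: preferential rate 26.5% applies instead.
Duty = $9,257.04 × 26.5% = $2,453.12.
Line 2 (45.18, Zorune, 2,714 units, $195,679.40):
Base rate for 45.18 is 26.5%.
Origin Zorune qualifies under the Hesesta–Zorune agreement and 45.18 is covered: preferential rate 16.5% applies instead.
The additional-duty order on 45.18 targets Narland, not Zorune; it does not apply.
Duty = $195,679.40 × 16.5% = $32,287.10.
Line 3 (75.92, Narland, 3,067 kg, $352,367.63):
Base rate for 75.92 is 17% + $1.27/kg.
Duty = $352,367.63 × 17% + 3,067 × $1.27 = $63,797.59.
Line 4 (44.62, Zorune, 3,484 units, $38,672.40):
Code 44.62 is under a tariff-rate quota (threshold 1,700 units). In-quota: 1,700 units at 7%; over-quota: 1,784 units at 21%.
Pro-rata value split: in-quota = $38,672.40 × 1,700/3,484 = $18,870.00; over-quota = $38,672.40 − $18,870.00 = $19,802.40.
In-quota duty = $18,870.00 × 7% = $1,320.90. Over-quota duty = $19,802.40 × 21% = $4,158.50.
Line duty = $1,320.90 + $4,158.50 = $5,479.40.
Total = $2,453.12 + $32,287.10 + $63,797.59 + $5,479.40 = $104,017.21.

$104,017.21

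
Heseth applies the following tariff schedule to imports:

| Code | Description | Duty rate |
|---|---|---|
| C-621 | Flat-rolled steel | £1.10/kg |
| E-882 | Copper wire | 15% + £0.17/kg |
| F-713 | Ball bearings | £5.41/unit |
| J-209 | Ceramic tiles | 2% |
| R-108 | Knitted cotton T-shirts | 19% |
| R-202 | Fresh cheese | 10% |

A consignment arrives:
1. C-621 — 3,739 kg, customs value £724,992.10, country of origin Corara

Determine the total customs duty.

Line 1 (C-621, Corara, 3,739 kg, £724,992.10):
Base rate for C-621 is £1.10/kg.
Duty = 3,739 × £1.10 = £4,112.90.

£4,112.90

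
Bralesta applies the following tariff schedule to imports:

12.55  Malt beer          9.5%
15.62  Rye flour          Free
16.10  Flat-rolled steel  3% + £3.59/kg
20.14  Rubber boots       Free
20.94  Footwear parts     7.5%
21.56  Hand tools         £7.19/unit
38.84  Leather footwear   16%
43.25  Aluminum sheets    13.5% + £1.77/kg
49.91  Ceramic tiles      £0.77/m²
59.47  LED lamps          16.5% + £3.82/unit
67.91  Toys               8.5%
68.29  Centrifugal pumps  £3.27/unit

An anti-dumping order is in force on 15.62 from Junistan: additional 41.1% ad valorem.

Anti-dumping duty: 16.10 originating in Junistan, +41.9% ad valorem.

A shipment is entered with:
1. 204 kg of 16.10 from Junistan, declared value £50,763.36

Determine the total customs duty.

£23,525.11

Line 1 (16.10, Junistan, 204 kg, £50,763.36):
Base rate for 16.10 is 3% + £3.59/kg.
Additional duty on 16.10 from Junistan: +41.9%. Applied ad valorem rate: 3% + 41.9% = 44.9%.
Duty = £50,763.36 × 44.9% + 204 × £3.59 = £23,525.11.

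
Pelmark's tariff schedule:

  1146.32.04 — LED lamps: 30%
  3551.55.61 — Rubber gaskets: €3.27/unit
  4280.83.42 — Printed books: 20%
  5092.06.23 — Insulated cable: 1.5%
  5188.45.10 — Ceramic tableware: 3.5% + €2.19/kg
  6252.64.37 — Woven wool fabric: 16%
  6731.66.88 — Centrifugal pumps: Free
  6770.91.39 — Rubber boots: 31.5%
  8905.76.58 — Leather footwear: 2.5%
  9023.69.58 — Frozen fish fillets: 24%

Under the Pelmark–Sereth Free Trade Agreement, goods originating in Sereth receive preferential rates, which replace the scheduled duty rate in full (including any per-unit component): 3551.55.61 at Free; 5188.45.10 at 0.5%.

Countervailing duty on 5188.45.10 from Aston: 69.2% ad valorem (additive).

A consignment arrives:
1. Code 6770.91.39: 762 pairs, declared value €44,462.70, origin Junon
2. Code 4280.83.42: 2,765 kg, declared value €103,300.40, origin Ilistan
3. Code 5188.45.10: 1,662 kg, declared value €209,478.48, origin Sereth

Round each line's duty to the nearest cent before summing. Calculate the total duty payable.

€35,713.22

Line 1 (6770.91.39, Junon, 762 pairs, €44,462.70):
Base rate for 6770.91.39 is 31.5%.
Duty = €44,462.70 × 31.5% = €14,005.75.
Line 2 (4280.83.42, Ilistan, 2,765 kg, €103,300.40):
Base rate for 4280.83.42 is 20%.
Duty = €103,300.40 × 20% = €20,660.08.
Line 3 (5188.45.10, Sereth, 1,662 kg, €209,478.48):
Base rate for 5188.45.10 is 3.5% + €2.19/kg.
Origin Sereth qualifies under the Pelmark–Sereth agreement and 5188.45.10 is covered: preferential rate 0.5% applies instead.
The additional-duty order on 5188.45.10 targets Aston, not Sereth; it does not apply.
Duty = €209,478.48 × 0.5% = €1,047.39.
Total = €14,005.75 + €20,660.08 + €1,047.39 = €35,713.22.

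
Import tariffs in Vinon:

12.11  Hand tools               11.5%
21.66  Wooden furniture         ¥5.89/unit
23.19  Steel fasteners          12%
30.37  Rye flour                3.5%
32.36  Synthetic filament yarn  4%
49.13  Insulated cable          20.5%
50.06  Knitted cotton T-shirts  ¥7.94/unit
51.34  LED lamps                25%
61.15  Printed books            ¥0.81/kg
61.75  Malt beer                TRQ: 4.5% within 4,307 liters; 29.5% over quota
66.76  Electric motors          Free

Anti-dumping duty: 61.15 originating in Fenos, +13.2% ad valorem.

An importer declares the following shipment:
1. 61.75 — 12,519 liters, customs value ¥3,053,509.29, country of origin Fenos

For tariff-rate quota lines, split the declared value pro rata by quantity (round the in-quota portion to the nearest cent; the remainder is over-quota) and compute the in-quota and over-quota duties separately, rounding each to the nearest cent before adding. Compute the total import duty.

¥638,155.15

Line 1 (61.75, Fenos, 12,519 liters, ¥3,053,509.29):
Code 61.75 is under a tariff-rate quota (threshold 4,307 liters). In-quota: 4,307 liters at 4.5%; over-quota: 8,212 liters at 29.5%.
Pro-rata value split: in-quota = ¥3,053,509.29 × 4,307/12,519 = ¥1,050,520.37; over-quota = ¥3,053,509.29 − ¥1,050,520.37 = ¥2,002,988.92.
In-quota duty = ¥1,050,520.37 × 4.5% = ¥47,273.42. Over-quota duty = ¥2,002,988.92 × 29.5% = ¥590,881.73.
Line duty = ¥47,273.42 + ¥590,881.73 = ¥638,155.15.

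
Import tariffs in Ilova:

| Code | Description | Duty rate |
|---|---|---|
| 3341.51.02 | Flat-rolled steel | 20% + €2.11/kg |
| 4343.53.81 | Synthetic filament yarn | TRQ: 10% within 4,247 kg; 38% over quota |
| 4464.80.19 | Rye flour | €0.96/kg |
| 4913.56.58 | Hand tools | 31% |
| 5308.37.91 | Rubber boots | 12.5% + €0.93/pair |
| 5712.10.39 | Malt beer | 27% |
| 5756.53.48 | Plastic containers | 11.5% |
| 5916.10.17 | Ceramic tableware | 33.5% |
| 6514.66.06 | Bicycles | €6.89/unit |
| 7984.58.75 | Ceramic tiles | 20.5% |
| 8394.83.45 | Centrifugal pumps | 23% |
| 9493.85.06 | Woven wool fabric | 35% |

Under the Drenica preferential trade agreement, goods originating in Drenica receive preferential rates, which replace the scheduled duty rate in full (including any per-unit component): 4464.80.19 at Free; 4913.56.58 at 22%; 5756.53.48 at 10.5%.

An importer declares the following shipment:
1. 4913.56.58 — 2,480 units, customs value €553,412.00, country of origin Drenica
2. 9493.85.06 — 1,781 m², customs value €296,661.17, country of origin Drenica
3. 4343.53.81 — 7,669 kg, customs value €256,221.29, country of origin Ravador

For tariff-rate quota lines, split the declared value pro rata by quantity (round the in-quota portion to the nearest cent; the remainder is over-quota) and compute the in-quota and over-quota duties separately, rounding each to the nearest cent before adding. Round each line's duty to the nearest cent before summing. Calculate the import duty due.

€283,216.31

Line 1 (4913.56.58, Drenica, 2,480 units, €553,412.00):
Base rate for 4913.56.58 is 31%.
Origin Drenica qualifies under the Ilova–Drenica agreement and 4913.56.58 is covered: preferential rate 22% applies instead.
Duty = €553,412.00 × 22% = €121,750.64.
Line 2 (9493.85.06, Drenica, 1,781 m², €296,661.17):
Base rate for 9493.85.06 is 35%.
Origin Drenica is the FTA partner but 9493.85.06 is not on the preference list; base rate stands.
Duty = €296,661.17 × 35% = €103,831.41.
Line 3 (4343.53.81, Ravador, 7,669 kg, €256,221.29):
Code 4343.53.81 is under a tariff-rate quota (threshold 4,247 kg). In-quota: 4,247 kg at 10%; over-quota: 3,422 kg at 38%.
Pro-rata value split: in-quota = €256,221.29 × 4,247/7,669 = €141,892.27; over-quota = €256,221.29 − €141,892.27 = €114,329.02.
In-quota duty = €141,892.27 × 10% = €14,189.23. Over-quota duty = €114,329.02 × 38% = €43,445.03.
Line duty = €14,189.23 + €43,445.03 = €57,634.26.
Total = €121,750.64 + €103,831.41 + €57,634.26 = €283,216.31.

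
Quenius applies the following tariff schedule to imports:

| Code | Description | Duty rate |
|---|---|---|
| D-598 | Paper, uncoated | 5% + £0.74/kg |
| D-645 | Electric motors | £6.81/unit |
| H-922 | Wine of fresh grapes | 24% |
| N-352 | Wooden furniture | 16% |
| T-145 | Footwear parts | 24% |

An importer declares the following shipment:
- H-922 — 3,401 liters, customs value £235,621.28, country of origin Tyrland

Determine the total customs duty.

Line 1 (H-922, Tyrland, 3,401 liters, £235,621.28):
Base rate for H-922 is 24%.
Duty = £235,621.28 × 24% = £56,549.11.

£56,549.11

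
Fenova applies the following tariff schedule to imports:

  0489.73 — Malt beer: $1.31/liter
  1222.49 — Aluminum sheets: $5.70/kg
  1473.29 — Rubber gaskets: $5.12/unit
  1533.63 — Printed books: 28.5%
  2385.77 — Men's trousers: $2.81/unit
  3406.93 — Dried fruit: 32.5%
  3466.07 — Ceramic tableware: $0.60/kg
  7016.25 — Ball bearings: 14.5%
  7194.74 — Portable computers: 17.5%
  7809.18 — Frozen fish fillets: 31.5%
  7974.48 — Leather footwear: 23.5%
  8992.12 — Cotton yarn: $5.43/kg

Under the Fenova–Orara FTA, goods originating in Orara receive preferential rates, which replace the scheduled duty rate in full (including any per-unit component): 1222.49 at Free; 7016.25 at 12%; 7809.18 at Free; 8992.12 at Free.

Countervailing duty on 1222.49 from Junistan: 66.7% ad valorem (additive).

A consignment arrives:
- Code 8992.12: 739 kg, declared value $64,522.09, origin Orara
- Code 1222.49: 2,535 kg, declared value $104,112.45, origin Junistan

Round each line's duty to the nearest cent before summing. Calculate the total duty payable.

$83,892.50

Line 1 (8992.12, Orara, 739 kg, $64,522.09):
Base rate for 8992.12 is $5.43/kg.
Origin Orara qualifies under the Fenova–Orara agreement and 8992.12 is covered: preferential rate Free applies instead.
Duty = $64,522.09 × 0% = $0.00.
Line 2 (1222.49, Junistan, 2,535 kg, $104,112.45):
Base rate for 1222.49 is $5.70/kg.
1222.49 has an FTA preferential rate, but origin Junistan is not Orara; base rate stands.
Additional duty on 1222.49 from Junistan: +66.7% ad valorem. Applied ad valorem rate = 66.7%.
Duty = $104,112.45 × 66.7% + 2,535 × $5.70 = $83,892.50.
Total = $0.00 + $83,892.50 = $83,892.50.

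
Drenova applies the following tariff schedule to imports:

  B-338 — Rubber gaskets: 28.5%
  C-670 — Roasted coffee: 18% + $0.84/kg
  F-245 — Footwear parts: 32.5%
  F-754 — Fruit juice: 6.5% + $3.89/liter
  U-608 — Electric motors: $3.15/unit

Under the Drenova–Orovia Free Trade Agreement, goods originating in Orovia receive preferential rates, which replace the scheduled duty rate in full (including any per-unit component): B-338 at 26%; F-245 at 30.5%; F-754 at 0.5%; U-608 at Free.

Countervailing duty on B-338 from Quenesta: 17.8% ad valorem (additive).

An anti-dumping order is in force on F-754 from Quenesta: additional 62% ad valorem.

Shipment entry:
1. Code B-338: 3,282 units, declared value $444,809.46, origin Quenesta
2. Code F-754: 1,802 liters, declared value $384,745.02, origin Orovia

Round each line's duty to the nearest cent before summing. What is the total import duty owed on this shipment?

Line 1 (B-338, Quenesta, 3,282 units, $444,809.46):
Base rate for B-338 is 28.5%.
B-338 has an FTA preferential rate, but origin Quenesta is not Orovia; base rate stands.
Additional duty on B-338 from Quenesta: +17.8%. Applied ad valorem rate: 28.5% + 17.8% = 46.3%.
Duty = $444,809.46 × 46.3% = $205,946.78.
Line 2 (F-754, Orovia, 1,802 liters, $384,745.02):
Base rate for F-754 is 6.5% + $3.89/liter.
Origin Orovia qualifies under the Drenova–Orovia agreement and F-754 is covered: preferential rate 0.5% applies instead.
The additional-duty order on F-754 targets Quenesta, not Orovia; it does not apply.
Duty = $384,745.02 × 0.5% = $1,923.73.
Total = $205,946.78 + $1,923.73 = $207,870.51.

$207,870.51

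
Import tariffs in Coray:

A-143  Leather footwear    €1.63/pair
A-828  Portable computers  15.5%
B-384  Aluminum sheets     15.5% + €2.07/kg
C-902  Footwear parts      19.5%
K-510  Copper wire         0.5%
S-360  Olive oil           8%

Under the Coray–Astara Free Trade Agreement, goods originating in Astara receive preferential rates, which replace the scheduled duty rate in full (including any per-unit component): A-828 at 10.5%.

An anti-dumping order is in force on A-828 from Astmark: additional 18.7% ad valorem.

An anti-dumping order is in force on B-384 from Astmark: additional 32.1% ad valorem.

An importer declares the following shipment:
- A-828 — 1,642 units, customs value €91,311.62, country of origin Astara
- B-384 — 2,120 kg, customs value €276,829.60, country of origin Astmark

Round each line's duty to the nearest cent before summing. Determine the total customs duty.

€145,747.01

Line 1 (A-828, Astara, 1,642 units, €91,311.62):
Base rate for A-828 is 15.5%.
Origin Astara qualifies under the Coray–Astara agreement and A-828 is covered: preferential rate 10.5% applies instead.
The additional-duty order on A-828 targets Astmark, not Astara; it does not apply.
Duty = €91,311.62 × 10.5% = €9,587.72.
Line 2 (B-384, Astmark, 2,120 kg, €276,829.60):
Base rate for B-384 is 15.5% + €2.07/kg.
Additional duty on B-384 from Astmark: +32.1%. Applied ad valorem rate: 15.5% + 32.1% = 47.6%.
Duty = €276,829.60 × 47.6% + 2,120 × €2.07 = €136,159.29.
Total = €9,587.72 + €136,159.29 = €145,747.01.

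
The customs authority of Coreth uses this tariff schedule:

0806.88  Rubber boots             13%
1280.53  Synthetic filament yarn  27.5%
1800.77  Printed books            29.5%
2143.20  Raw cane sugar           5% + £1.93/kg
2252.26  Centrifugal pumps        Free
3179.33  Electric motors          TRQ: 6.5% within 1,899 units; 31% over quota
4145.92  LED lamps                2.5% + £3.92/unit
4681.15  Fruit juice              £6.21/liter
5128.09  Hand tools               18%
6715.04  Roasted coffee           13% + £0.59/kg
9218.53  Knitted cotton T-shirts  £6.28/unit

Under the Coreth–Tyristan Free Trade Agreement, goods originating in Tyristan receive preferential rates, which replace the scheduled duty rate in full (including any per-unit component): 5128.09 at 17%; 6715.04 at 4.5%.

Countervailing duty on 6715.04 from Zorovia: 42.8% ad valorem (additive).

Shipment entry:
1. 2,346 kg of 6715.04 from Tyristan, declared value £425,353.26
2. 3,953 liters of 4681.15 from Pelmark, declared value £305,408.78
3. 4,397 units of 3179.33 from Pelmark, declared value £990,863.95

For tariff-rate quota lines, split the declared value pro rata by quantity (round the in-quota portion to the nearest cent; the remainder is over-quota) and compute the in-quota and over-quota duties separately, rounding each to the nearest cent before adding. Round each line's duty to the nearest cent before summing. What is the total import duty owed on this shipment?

Line 1 (6715.04, Tyristan, 2,346 kg, £425,353.26):
Base rate for 6715.04 is 13% + £0.59/kg.
Origin Tyristan qualifies under the Coreth–Tyristan agreement and 6715.04 is covered: preferential rate 4.5% applies instead.
The additional-duty order on 6715.04 targets Zorovia, not Tyristan; it does not apply.
Duty = £425,353.26 × 4.5% = £19,140.90.
Line 2 (4681.15, Pelmark, 3,953 liters, £305,408.78):
Base rate for 4681.15 is £6.21/liter.
Duty = 3,953 × £6.21 = £24,548.13.
Line 3 (3179.33, Pelmark, 4,397 units, £990,863.95):
Code 3179.33 is under a tariff-rate quota (threshold 1,899 units). In-quota: 1,899 units at 6.5%; over-quota: 2,498 units at 31%.
Pro-rata value split: in-quota = £990,863.95 × 1,899/4,397 = £427,939.65; over-quota = £990,863.95 − £427,939.65 = £562,924.30.
In-quota duty = £427,939.65 × 6.5% = £27,816.08. Over-quota duty = £562,924.30 × 31% = £174,506.53.
Line duty = £27,816.08 + £174,506.53 = £202,322.61.
Total = £19,140.90 + £24,548.13 + £202,322.61 = £246,011.64.

£246,011.64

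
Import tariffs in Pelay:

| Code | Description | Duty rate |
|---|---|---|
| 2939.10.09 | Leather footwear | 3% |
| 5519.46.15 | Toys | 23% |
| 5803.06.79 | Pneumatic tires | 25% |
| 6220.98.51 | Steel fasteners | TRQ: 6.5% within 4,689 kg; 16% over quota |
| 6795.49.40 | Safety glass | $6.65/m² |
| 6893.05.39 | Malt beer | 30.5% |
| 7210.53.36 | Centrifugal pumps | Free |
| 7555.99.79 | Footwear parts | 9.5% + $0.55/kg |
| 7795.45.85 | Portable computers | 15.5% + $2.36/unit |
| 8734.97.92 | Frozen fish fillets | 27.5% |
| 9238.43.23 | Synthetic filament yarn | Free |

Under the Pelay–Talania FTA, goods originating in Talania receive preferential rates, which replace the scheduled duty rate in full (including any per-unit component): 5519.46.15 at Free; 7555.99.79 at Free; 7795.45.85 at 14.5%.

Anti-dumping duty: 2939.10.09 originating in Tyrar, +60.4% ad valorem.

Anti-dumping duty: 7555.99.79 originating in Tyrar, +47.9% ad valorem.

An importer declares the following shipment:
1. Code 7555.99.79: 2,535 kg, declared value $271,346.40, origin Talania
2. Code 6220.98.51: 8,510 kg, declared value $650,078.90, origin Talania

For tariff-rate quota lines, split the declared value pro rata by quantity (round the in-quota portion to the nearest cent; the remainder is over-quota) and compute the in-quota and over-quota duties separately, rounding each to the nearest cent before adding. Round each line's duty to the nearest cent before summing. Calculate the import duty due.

$69,984.32

Line 1 (7555.99.79, Talania, 2,535 kg, $271,346.40):
Base rate for 7555.99.79 is 9.5% + $0.55/kg.
Origin Talania qualifies under the Pelay–Talania agreement and 7555.99.79 is covered: preferential rate Free applies instead.
The additional-duty order on 7555.99.79 targets Tyrar, not Talania; it does not apply.
Duty = $271,346.40 × 0% = $0.00.
Line 2 (6220.98.51, Talania, 8,510 kg, $650,078.90):
Code 6220.98.51 is under a tariff-rate quota (threshold 4,689 kg). In-quota: 4,689 kg at 6.5%; over-quota: 3,821 kg at 16%.
Pro-rata value split: in-quota = $650,078.90 × 4,689/8,510 = $358,192.71; over-quota = $650,078.90 − $358,192.71 = $291,886.19.
In-quota duty = $358,192.71 × 6.5% = $23,282.53. Over-quota duty = $291,886.19 × 16% = $46,701.79.
Line duty = $23,282.53 + $46,701.79 = $69,984.32.
Total = $0.00 + $69,984.32 = $69,984.32.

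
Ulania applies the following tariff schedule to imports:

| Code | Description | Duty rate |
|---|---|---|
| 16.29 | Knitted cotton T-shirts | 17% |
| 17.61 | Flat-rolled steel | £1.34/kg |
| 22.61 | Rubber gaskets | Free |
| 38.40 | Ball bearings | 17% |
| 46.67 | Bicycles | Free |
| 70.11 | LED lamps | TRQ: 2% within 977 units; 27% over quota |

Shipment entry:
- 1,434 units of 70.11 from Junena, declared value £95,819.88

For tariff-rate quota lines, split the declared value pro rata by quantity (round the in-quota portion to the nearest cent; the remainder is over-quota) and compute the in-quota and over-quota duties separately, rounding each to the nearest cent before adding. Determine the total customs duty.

£9,550.58

Line 1 (70.11, Junena, 1,434 units, £95,819.88):
Code 70.11 is under a tariff-rate quota (threshold 977 units). In-quota: 977 units at 2%; over-quota: 457 units at 27%.
Pro-rata value split: in-quota = £95,819.88 × 977/1,434 = £65,283.14; over-quota = £95,819.88 − £65,283.14 = £30,536.74.
In-quota duty = £65,283.14 × 2% = £1,305.66. Over-quota duty = £30,536.74 × 27% = £8,244.92.
Line duty = £1,305.66 + £8,244.92 = £9,550.58.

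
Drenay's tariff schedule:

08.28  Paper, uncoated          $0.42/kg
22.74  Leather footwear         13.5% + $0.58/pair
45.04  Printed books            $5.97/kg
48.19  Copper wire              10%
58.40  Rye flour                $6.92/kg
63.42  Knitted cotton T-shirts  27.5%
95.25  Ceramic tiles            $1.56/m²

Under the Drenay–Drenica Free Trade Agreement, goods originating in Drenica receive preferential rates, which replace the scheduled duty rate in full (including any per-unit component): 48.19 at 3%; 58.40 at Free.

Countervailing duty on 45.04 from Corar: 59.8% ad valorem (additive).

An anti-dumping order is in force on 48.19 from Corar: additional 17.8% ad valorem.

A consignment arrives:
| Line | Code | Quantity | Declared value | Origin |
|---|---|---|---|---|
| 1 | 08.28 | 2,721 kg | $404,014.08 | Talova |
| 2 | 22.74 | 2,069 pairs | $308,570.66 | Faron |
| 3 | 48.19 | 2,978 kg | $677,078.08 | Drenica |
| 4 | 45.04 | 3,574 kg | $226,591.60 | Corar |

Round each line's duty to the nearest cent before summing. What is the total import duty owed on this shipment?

Line 1 (08.28, Talova, 2,721 kg, $404,014.08):
Base rate for 08.28 is $0.42/kg.
Duty = 2,721 × $0.42 = $1,142.82.
Line 2 (22.74, Faron, 2,069 pairs, $308,570.66):
Base rate for 22.74 is 13.5% + $0.58/pair.
Duty = $308,570.66 × 13.5% + 2,069 × $0.58 = $42,857.06.
Line 3 (48.19, Drenica, 2,978 kg, $677,078.08):
Base rate for 48.19 is 10%.
Origin Drenica qualifies under the Drenay–Drenica agreement and 48.19 is covered: preferential rate 3% applies instead.
The additional-duty order on 48.19 targets Corar, not Drenica; it does not apply.
Duty = $677,078.08 × 3% = $20,312.34.
Line 4 (45.04, Corar, 3,574 kg, $226,591.60):
Base rate for 45.04 is $5.97/kg.
Additional duty on 45.04 from Corar: +59.8% ad valorem. Applied ad valorem rate = 59.8%.
Duty = $226,591.60 × 59.8% + 3,574 × $5.97 = $156,838.56.
Total = $1,142.82 + $42,857.06 + $20,312.34 + $156,838.56 = $221,150.78.

$221,150.78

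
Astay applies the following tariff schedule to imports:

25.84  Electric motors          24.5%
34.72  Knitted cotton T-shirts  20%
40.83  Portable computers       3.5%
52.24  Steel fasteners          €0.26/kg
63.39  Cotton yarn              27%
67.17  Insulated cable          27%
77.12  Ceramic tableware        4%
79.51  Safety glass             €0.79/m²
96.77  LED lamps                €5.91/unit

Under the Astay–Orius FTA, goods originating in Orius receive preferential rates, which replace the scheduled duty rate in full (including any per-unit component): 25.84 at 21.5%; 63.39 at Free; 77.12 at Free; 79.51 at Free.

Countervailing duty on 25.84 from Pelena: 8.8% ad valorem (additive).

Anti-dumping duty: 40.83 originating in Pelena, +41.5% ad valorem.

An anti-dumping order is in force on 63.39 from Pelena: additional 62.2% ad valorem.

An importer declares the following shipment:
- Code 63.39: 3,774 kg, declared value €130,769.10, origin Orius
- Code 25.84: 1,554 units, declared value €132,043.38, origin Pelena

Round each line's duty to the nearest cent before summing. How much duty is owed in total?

Line 1 (63.39, Orius, 3,774 kg, €130,769.10):
Base rate for 63.39 is 27%.
Origin Orius qualifies under the Astay–Orius agreement and 63.39 is covered: preferential rate Free applies instead.
The additional-duty order on 63.39 targets Pelena, not Orius; it does not apply.
Duty = €130,769.10 × 0% = €0.00.
Line 2 (25.84, Pelena, 1,554 units, €132,043.38):
Base rate for 25.84 is 24.5%.
25.84 has an FTA preferential rate, but origin Pelena is not Orius; base rate stands.
Additional duty on 25.84 from Pelena: +8.8%. Applied ad valorem rate: 24.5% + 8.8% = 33.3%.
Duty = €132,043.38 × 33.3% = €43,970.45.
Total = €0.00 + €43,970.45 = €43,970.45.

€43,970.45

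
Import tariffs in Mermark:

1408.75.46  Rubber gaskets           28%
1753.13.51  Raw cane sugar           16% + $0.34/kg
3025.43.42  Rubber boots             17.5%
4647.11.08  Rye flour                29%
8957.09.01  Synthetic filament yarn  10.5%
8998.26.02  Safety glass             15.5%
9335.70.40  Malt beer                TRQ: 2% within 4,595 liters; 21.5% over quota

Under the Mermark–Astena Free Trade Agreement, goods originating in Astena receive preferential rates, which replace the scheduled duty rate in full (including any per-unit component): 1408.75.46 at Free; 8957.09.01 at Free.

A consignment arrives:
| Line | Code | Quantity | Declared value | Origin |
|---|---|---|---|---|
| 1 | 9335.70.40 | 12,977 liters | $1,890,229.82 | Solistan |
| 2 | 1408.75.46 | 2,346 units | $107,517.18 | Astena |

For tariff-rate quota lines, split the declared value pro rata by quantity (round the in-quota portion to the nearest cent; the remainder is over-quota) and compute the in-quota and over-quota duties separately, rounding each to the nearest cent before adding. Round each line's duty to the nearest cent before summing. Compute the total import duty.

Line 1 (9335.70.40, Solistan, 12,977 liters, $1,890,229.82):
Code 9335.70.40 is under a tariff-rate quota (threshold 4,595 liters). In-quota: 4,595 liters at 2%; over-quota: 8,382 liters at 21.5%.
Pro-rata value split: in-quota = $1,890,229.82 × 4,595/12,977 = $669,307.70; over-quota = $1,890,229.82 − $669,307.70 = $1,220,922.12.
In-quota duty = $669,307.70 × 2% = $13,386.15. Over-quota duty = $1,220,922.12 × 21.5% = $262,498.26.
Line duty = $13,386.15 + $262,498.26 = $275,884.41.
Line 2 (1408.75.46, Astena, 2,346 units, $107,517.18):
Base rate for 1408.75.46 is 28%.
Origin Astena qualifies under the Mermark–Astena agreement and 1408.75.46 is covered: preferential rate Free applies instead.
Duty = $107,517.18 × 0% = $0.00.
Total = $275,884.41 + $0.00 = $275,884.41.

$275,884.41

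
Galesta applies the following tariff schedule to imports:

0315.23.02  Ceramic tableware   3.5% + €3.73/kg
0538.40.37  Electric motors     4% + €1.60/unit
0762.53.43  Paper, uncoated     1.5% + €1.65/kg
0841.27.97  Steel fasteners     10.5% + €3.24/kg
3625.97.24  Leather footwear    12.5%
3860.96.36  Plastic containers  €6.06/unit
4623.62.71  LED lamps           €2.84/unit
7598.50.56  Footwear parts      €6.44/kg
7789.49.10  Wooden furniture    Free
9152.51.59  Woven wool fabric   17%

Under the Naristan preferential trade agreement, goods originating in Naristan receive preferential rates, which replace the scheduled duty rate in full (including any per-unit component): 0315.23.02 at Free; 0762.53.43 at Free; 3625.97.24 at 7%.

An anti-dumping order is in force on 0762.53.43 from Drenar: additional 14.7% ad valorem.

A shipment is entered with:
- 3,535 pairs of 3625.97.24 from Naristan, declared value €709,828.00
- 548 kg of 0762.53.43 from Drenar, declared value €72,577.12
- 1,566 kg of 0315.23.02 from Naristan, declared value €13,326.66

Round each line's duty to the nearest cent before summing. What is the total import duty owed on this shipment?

€62,349.65

Line 1 (3625.97.24, Naristan, 3,535 pairs, €709,828.00):
Base rate for 3625.97.24 is 12.5%.
Origin Naristan qualifies under the Galesta–Naristan agreement and 3625.97.24 is covered: preferential rate 7% applies instead.
Duty = €709,828.00 × 7% = €49,687.96.
Line 2 (0762.53.43, Drenar, 548 kg, €72,577.12):
Base rate for 0762.53.43 is 1.5% + €1.65/kg.
0762.53.43 has an FTA preferential rate, but origin Drenar is not Naristan; base rate stands.
Additional duty on 0762.53.43 from Drenar: +14.7%. Applied ad valorem rate: 1.5% + 14.7% = 16.2%.
Duty = €72,577.12 × 16.2% + 548 × €1.65 = €12,661.69.
Line 3 (0315.23.02, Naristan, 1,566 kg, €13,326.66):
Base rate for 0315.23.02 is 3.5% + €3.73/kg.
Origin Naristan qualifies under the Galesta–Naristan agreement and 0315.23.02 is covered: preferential rate Free applies instead.
Duty = €13,326.66 × 0% = €0.00.
Total = €49,687.96 + €12,661.69 + €0.00 = €62,349.65.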